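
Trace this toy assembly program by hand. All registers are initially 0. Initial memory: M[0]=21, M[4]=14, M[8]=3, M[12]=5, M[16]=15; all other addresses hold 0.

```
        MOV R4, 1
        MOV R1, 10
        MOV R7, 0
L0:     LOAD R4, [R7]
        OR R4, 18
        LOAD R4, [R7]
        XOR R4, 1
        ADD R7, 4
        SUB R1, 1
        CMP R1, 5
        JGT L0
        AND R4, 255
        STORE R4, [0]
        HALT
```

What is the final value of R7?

R4=1
R1=10
R7=0
R4=M[0]=21
R4=21|18=23
R4=M[0]=21
R4=21^1=20
R7=0+4=4
R1=10-1=9
CMP R1, 5  (cmp 9,5)
JGT L0: taken
R4=M[4]=14
R4=14|18=30
R4=M[4]=14
R4=14^1=15
R7=4+4=8
R1=9-1=8
CMP R1, 5  (cmp 8,5)
JGT L0: taken
R4=M[8]=3
R4=3|18=19
R4=M[8]=3
R4=3^1=2
R7=8+4=12
R1=8-1=7
CMP R1, 5  (cmp 7,5)
JGT L0: taken
R4=M[12]=5
R4=5|18=23
R4=M[12]=5
R4=5^1=4
R7=12+4=16
R1=7-1=6
CMP R1, 5  (cmp 6,5)
JGT L0: taken
R4=M[16]=15
R4=15|18=31
R4=M[16]=15
R4=15^1=14
R7=16+4=20
R1=6-1=5
CMP R1, 5  (cmp 5,5)
JGT L0: not taken
R4=14&255=14
STORE R4, [0] → M[0]=14
halt.

20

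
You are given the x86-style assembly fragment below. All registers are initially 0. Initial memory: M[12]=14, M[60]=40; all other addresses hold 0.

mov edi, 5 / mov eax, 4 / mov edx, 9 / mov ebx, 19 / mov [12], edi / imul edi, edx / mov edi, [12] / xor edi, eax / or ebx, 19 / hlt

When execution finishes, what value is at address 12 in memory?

mov edi, 5 → edi=5
mov eax, 4 → eax=4
mov edx, 9 → edx=9
mov ebx, 19 → ebx=19
mov [12], edi → M[12]=5
imul edi, edx → edi=5*9=45
mov edi, [12] → edi=M[12]=5
xor edi, eax → edi=5^4=1
or ebx, 19 → ebx=19|19=19
halt.

5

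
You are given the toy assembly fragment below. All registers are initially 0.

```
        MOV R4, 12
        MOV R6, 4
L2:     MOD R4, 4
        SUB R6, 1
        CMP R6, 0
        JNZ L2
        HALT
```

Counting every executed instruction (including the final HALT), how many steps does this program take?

MOV R4, 12 → R4=12
MOV R6, 4 → R6=4
MOD R4, 4 → R4=12%4=0
SUB R6, 1 → R6=4-1=3
CMP R6, 0  (cmp 3,0)
JNZ L2: taken
MOD R4, 4 → R4=0%4=0
SUB R6, 1 → R6=3-1=2
CMP R6, 0  (cmp 2,0)
JNZ L2: taken
MOD R4, 4 → R4=0%4=0
SUB R6, 1 → R6=2-1=1
CMP R6, 0  (cmp 1,0)
JNZ L2: taken
MOD R4, 4 → R4=0%4=0
SUB R6, 1 → R6=1-1=0
CMP R6, 0  (cmp 0,0)
JNZ L2: not taken
halt.
Total executed instructions: 19.

19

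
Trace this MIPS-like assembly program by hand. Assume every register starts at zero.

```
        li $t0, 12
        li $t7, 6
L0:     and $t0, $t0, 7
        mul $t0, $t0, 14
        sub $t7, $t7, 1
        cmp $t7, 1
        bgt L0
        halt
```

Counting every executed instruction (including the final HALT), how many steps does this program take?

28

$t0=12
$t7=6
$t0=12&7=4
$t0=4*14=56
$t7=6-1=5
cmp $t7, 1  (cmp 5,1)
bgt L0: taken
$t0=56&7=0
$t0=0*14=0
$t7=5-1=4
cmp $t7, 1  (cmp 4,1)
bgt L0: taken
$t0=0&7=0
$t0=0*14=0
$t7=4-1=3
cmp $t7, 1  (cmp 3,1)
bgt L0: taken
$t0=0&7=0
$t0=0*14=0
$t7=3-1=2
cmp $t7, 1  (cmp 2,1)
bgt L0: taken
$t0=0&7=0
$t0=0*14=0
$t7=2-1=1
cmp $t7, 1  (cmp 1,1)
bgt L0: not taken
halt.
Total executed instructions: 28.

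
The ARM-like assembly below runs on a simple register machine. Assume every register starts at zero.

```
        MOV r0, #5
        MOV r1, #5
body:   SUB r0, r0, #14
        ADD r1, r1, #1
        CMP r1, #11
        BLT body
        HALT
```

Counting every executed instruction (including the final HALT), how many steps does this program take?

after MOV r0, #5: r0=5
after MOV r1, #5: r1=5
after SUB r0, r0, #14: r0=5-14=-9
after ADD r1, r1, #1: r1=5+1=6
CMP r1, #11  (cmp 6,11)
BLT body: taken
after SUB r0, r0, #14: r0=(-9)-14=-23
after ADD r1, r1, #1: r1=6+1=7
CMP r1, #11  (cmp 7,11)
BLT body: taken
after SUB r0, r0, #14: r0=(-23)-14=-37
after ADD r1, r1, #1: r1=7+1=8
CMP r1, #11  (cmp 8,11)
BLT body: taken
after SUB r0, r0, #14: r0=(-37)-14=-51
after ADD r1, r1, #1: r1=8+1=9
CMP r1, #11  (cmp 9,11)
BLT body: taken
after SUB r0, r0, #14: r0=(-51)-14=-65
after ADD r1, r1, #1: r1=9+1=10
CMP r1, #11  (cmp 10,11)
BLT body: taken
after SUB r0, r0, #14: r0=(-65)-14=-79
after ADD r1, r1, #1: r1=10+1=11
CMP r1, #11  (cmp 11,11)
BLT body: not taken
halt.
Total executed instructions: 27.

27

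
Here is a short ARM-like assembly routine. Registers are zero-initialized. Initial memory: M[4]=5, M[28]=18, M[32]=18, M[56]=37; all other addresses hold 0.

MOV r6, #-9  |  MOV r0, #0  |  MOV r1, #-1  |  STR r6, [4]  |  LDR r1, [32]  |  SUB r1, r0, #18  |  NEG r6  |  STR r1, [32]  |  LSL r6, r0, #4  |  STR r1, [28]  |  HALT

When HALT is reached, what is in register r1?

-18

after MOV r6, #-9: r6=-9
after MOV r0, #0: r0=0
after MOV r1, #-1: r1=-1
STR r6, [4] → M[4]=-9
after LDR r1, [32]: r1=M[32]=18
after SUB r1, r0, #18: r1=0-18=-18
after NEG r6: r6=-(-9)=9
STR r1, [32] → M[32]=-18
after LSL r6, r0, #4: r6=0<<4=0
STR r1, [28] → M[28]=-18
halt.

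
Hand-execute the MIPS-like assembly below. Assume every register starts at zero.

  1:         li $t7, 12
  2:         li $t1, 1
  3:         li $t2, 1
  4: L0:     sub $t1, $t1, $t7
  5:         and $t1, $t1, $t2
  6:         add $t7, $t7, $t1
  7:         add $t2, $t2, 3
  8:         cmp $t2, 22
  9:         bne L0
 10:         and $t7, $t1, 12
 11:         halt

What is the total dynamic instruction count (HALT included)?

after li $t7, 12: $t7=12
after li $t1, 1: $t1=1
after li $t2, 1: $t2=1
after sub $t1, $t1, $t7: $t1=1-12=-11
after and $t1, $t1, $t2: $t1=(-11)&1=1
after add $t7, $t7, $t1: $t7=12+1=13
after add $t2, $t2, 3: $t2=1+3=4
cmp $t2, 22  (cmp 4,22)
bne L0: taken
after sub $t1, $t1, $t7: $t1=1-13=-12
after and $t1, $t1, $t2: $t1=(-12)&4=4
after add $t7, $t7, $t1: $t7=13+4=17
after add $t2, $t2, 3: $t2=4+3=7
cmp $t2, 22  (cmp 7,22)
bne L0: taken
after sub $t1, $t1, $t7: $t1=4-17=-13
after and $t1, $t1, $t2: $t1=(-13)&7=3
after add $t7, $t7, $t1: $t7=17+3=20
after add $t2, $t2, 3: $t2=7+3=10
cmp $t2, 22  (cmp 10,22)
bne L0: taken
after sub $t1, $t1, $t7: $t1=3-20=-17
after and $t1, $t1, $t2: $t1=(-17)&10=10
after add $t7, $t7, $t1: $t7=20+10=30
after add $t2, $t2, 3: $t2=10+3=13
cmp $t2, 22  (cmp 13,22)
bne L0: taken
after sub $t1, $t1, $t7: $t1=10-30=-20
after and $t1, $t1, $t2: $t1=(-20)&13=12
after add $t7, $t7, $t1: $t7=30+12=42
after add $t2, $t2, 3: $t2=13+3=16
cmp $t2, 22  (cmp 16,22)
bne L0: taken
after sub $t1, $t1, $t7: $t1=12-42=-30
after and $t1, $t1, $t2: $t1=(-30)&16=0
after add $t7, $t7, $t1: $t7=42+0=42
after add $t2, $t2, 3: $t2=16+3=19
cmp $t2, 22  (cmp 19,22)
bne L0: taken
after sub $t1, $t1, $t7: $t1=0-42=-42
after and $t1, $t1, $t2: $t1=(-42)&19=18
after add $t7, $t7, $t1: $t7=42+18=60
after add $t2, $t2, 3: $t2=19+3=22
cmp $t2, 22  (cmp 22,22)
bne L0: not taken
after and $t7, $t1, 12: $t7=18&12=0
halt.
Total executed instructions: 47.

47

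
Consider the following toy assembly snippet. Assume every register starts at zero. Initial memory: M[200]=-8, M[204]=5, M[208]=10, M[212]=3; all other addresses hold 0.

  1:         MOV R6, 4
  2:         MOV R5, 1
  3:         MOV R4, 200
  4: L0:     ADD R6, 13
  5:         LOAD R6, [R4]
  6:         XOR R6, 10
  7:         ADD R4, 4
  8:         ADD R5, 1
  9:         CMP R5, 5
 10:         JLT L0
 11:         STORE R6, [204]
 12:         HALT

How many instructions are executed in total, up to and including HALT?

R6=4
R5=1
R4=200
R6=4+13=17
R6=M[200]=-8
R6=(-8)^10=-14
R4=200+4=204
R5=1+1=2
CMP R5, 5  (cmp 2,5)
JLT L0: taken
R6=(-14)+13=-1
R6=M[204]=5
R6=5^10=15
R4=204+4=208
R5=2+1=3
CMP R5, 5  (cmp 3,5)
JLT L0: taken
R6=15+13=28
R6=M[208]=10
R6=10^10=0
R4=208+4=212
R5=3+1=4
CMP R5, 5  (cmp 4,5)
JLT L0: taken
R6=0+13=13
R6=M[212]=3
R6=3^10=9
R4=212+4=216
R5=4+1=5
CMP R5, 5  (cmp 5,5)
JLT L0: not taken
STORE R6, [204] → M[204]=9
halt.
Total executed instructions: 33.

33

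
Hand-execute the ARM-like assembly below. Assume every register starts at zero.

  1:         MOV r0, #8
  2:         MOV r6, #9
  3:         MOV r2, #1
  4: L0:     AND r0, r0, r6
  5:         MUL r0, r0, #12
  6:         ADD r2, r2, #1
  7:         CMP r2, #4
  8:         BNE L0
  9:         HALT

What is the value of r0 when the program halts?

after MOV r0, #8: r0=8
after MOV r6, #9: r6=9
after MOV r2, #1: r2=1
after AND r0, r0, r6: r0=8&9=8
after MUL r0, r0, #12: r0=8*12=96
after ADD r2, r2, #1: r2=1+1=2
CMP r2, #4  (cmp 2,4)
BNE L0: taken
after AND r0, r0, r6: r0=96&9=0
after MUL r0, r0, #12: r0=0*12=0
after ADD r2, r2, #1: r2=2+1=3
CMP r2, #4  (cmp 3,4)
BNE L0: taken
after AND r0, r0, r6: r0=0&9=0
after MUL r0, r0, #12: r0=0*12=0
after ADD r2, r2, #1: r2=3+1=4
CMP r2, #4  (cmp 4,4)
BNE L0: not taken
halt.

0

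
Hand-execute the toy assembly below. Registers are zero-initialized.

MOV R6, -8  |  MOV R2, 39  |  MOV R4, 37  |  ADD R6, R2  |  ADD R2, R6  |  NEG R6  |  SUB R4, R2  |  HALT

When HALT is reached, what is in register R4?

-33

MOV R6, -8 → R6=-8
MOV R2, 39 → R2=39
MOV R4, 37 → R4=37
ADD R6, R2 → R6=(-8)+39=31
ADD R2, R6 → R2=39+31=70
NEG R6 → R6=-(31)=-31
SUB R4, R2 → R4=37-70=-33
halt.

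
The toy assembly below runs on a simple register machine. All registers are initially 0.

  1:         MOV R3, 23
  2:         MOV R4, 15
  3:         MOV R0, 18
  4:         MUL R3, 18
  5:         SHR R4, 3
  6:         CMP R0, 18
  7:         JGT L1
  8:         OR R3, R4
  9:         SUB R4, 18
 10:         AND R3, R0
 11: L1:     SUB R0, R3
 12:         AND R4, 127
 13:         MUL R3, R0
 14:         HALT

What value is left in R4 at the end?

111

MOV R3, 23 → R3=23
MOV R4, 15 → R4=15
MOV R0, 18 → R0=18
MUL R3, 18 → R3=23*18=414
SHR R4, 3 → R4=15>>3=1
CMP R0, 18  (cmp 18,18)
JGT L1: not taken
OR R3, R4 → R3=414|1=415
SUB R4, 18 → R4=1-18=-17
AND R3, R0 → R3=415&18=18
SUB R0, R3 → R0=18-18=0
AND R4, 127 → R4=(-17)&127=111
MUL R3, R0 → R3=18*0=0
halt.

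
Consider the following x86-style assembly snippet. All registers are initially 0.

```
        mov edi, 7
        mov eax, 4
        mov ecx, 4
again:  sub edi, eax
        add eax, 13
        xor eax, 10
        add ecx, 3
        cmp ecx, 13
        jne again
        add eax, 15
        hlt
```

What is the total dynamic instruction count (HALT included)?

edi=7
eax=4
ecx=4
edi=7-4=3
eax=4+13=17
eax=17^10=27
ecx=4+3=7
cmp ecx, 13  (cmp 7,13)
jne again: taken
edi=3-27=-24
eax=27+13=40
eax=40^10=34
ecx=7+3=10
cmp ecx, 13  (cmp 10,13)
jne again: taken
edi=(-24)-34=-58
eax=34+13=47
eax=47^10=37
ecx=10+3=13
cmp ecx, 13  (cmp 13,13)
jne again: not taken
eax=37+15=52
halt.
Total executed instructions: 23.

23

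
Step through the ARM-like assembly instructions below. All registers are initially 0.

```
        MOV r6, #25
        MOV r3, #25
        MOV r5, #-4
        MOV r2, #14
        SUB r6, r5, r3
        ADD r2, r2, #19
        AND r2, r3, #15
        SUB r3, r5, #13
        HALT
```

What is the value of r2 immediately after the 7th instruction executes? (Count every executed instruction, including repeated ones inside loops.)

MOV r6, #25 → r6=25
MOV r3, #25 → r3=25
MOV r5, #-4 → r5=-4
MOV r2, #14 → r2=14
SUB r6, r5, r3 → r6=(-4)-25=-29
ADD r2, r2, #19 → r2=14+19=33
AND r2, r3, #15 → r2=25&15=9
After step 7: r2 = 9.

9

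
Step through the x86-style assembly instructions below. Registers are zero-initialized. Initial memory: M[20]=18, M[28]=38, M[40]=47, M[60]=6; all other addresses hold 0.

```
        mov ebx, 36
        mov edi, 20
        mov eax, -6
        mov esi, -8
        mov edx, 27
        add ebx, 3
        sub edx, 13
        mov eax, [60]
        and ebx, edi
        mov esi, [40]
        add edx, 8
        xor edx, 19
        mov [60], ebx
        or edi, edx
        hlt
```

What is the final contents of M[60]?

4

after mov ebx, 36: ebx=36
after mov edi, 20: edi=20
after mov eax, -6: eax=-6
after mov esi, -8: esi=-8
after mov edx, 27: edx=27
after add ebx, 3: ebx=36+3=39
after sub edx, 13: edx=27-13=14
after mov eax, [60]: eax=M[60]=6
after and ebx, edi: ebx=39&20=4
after mov esi, [40]: esi=M[40]=47
after add edx, 8: edx=14+8=22
after xor edx, 19: edx=22^19=5
mov [60], ebx → M[60]=4
after or edi, edx: edi=20|5=21
halt.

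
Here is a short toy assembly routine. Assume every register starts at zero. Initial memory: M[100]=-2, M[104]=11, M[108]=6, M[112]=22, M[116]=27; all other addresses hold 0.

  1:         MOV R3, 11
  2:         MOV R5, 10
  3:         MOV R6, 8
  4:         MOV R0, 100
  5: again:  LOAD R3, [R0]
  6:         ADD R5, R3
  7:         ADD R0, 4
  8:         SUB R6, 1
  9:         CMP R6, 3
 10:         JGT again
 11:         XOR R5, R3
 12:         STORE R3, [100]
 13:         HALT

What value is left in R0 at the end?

120

R3=11
R5=10
R6=8
R0=100
R3=M[100]=-2
R5=10+(-2)=8
R0=100+4=104
R6=8-1=7
CMP R6, 3  (cmp 7,3)
JGT again: taken
R3=M[104]=11
R5=8+11=19
R0=104+4=108
R6=7-1=6
CMP R6, 3  (cmp 6,3)
JGT again: taken
R3=M[108]=6
R5=19+6=25
R0=108+4=112
R6=6-1=5
CMP R6, 3  (cmp 5,3)
JGT again: taken
R3=M[112]=22
R5=25+22=47
R0=112+4=116
R6=5-1=4
CMP R6, 3  (cmp 4,3)
JGT again: taken
R3=M[116]=27
R5=47+27=74
R0=116+4=120
R6=4-1=3
CMP R6, 3  (cmp 3,3)
JGT again: not taken
R5=74^27=81
STORE R3, [100] → M[100]=27
halt.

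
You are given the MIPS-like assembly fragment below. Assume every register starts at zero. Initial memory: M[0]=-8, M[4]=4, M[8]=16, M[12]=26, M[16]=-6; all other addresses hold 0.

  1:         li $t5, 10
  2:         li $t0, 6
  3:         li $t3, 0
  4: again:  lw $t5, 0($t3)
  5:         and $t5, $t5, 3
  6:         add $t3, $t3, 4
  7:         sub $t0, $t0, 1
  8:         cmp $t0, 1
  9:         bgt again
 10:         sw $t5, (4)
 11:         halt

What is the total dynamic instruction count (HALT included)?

li $t5, 10 → $t5=10
li $t0, 6 → $t0=6
li $t3, 0 → $t3=0
lw $t5, 0($t3) → $t5=M[0]=-8
and $t5, $t5, 3 → $t5=(-8)&3=0
add $t3, $t3, 4 → $t3=0+4=4
sub $t0, $t0, 1 → $t0=6-1=5
cmp $t0, 1  (cmp 5,1)
bgt again: taken
lw $t5, 0($t3) → $t5=M[4]=4
and $t5, $t5, 3 → $t5=4&3=0
add $t3, $t3, 4 → $t3=4+4=8
sub $t0, $t0, 1 → $t0=5-1=4
cmp $t0, 1  (cmp 4,1)
bgt again: taken
lw $t5, 0($t3) → $t5=M[8]=16
and $t5, $t5, 3 → $t5=16&3=0
add $t3, $t3, 4 → $t3=8+4=12
sub $t0, $t0, 1 → $t0=4-1=3
cmp $t0, 1  (cmp 3,1)
bgt again: taken
lw $t5, 0($t3) → $t5=M[12]=26
and $t5, $t5, 3 → $t5=26&3=2
add $t3, $t3, 4 → $t3=12+4=16
sub $t0, $t0, 1 → $t0=3-1=2
cmp $t0, 1  (cmp 2,1)
bgt again: taken
lw $t5, 0($t3) → $t5=M[16]=-6
and $t5, $t5, 3 → $t5=(-6)&3=2
add $t3, $t3, 4 → $t3=16+4=20
sub $t0, $t0, 1 → $t0=2-1=1
cmp $t0, 1  (cmp 1,1)
bgt again: not taken
sw $t5, (4) → M[4]=2
halt.
Total executed instructions: 35.

35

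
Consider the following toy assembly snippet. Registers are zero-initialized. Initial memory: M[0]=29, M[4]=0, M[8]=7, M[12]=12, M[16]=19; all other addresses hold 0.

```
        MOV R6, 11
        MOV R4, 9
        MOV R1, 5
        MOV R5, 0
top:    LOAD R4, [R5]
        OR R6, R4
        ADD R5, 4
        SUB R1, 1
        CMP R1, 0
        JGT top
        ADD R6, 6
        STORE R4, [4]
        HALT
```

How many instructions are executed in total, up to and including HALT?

after MOV R6, 11: R6=11
after MOV R4, 9: R4=9
after MOV R1, 5: R1=5
after MOV R5, 0: R5=0
after LOAD R4, [R5]: R4=M[0]=29
after OR R6, R4: R6=11|29=31
after ADD R5, 4: R5=0+4=4
after SUB R1, 1: R1=5-1=4
CMP R1, 0  (cmp 4,0)
JGT top: taken
after LOAD R4, [R5]: R4=M[4]=0
after OR R6, R4: R6=31|0=31
after ADD R5, 4: R5=4+4=8
after SUB R1, 1: R1=4-1=3
CMP R1, 0  (cmp 3,0)
JGT top: taken
after LOAD R4, [R5]: R4=M[8]=7
after OR R6, R4: R6=31|7=31
after ADD R5, 4: R5=8+4=12
after SUB R1, 1: R1=3-1=2
CMP R1, 0  (cmp 2,0)
JGT top: taken
after LOAD R4, [R5]: R4=M[12]=12
after OR R6, R4: R6=31|12=31
after ADD R5, 4: R5=12+4=16
after SUB R1, 1: R1=2-1=1
CMP R1, 0  (cmp 1,0)
JGT top: taken
after LOAD R4, [R5]: R4=M[16]=19
after OR R6, R4: R6=31|19=31
after ADD R5, 4: R5=16+4=20
after SUB R1, 1: R1=1-1=0
CMP R1, 0  (cmp 0,0)
JGT top: not taken
after ADD R6, 6: R6=31+6=37
STORE R4, [4] → M[4]=19
halt.
Total executed instructions: 37.

37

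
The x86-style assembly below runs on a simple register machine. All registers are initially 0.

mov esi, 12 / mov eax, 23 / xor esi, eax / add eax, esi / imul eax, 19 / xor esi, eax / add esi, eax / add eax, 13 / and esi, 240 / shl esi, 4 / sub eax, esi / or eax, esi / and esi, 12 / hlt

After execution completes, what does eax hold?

after mov esi, 12: esi=12
after mov eax, 23: eax=23
after xor esi, eax: esi=12^23=27
after add eax, esi: eax=23+27=50
after imul eax, 19: eax=50*19=950
after xor esi, eax: esi=27^950=941
after add esi, eax: esi=941+950=1891
after add eax, 13: eax=950+13=963
after and esi, 240: esi=1891&240=96
after shl esi, 4: esi=96<<4=1536
after sub eax, esi: eax=963-1536=-573
after or eax, esi: eax=(-573)|1536=-61
after and esi, 12: esi=1536&12=0
halt.

-61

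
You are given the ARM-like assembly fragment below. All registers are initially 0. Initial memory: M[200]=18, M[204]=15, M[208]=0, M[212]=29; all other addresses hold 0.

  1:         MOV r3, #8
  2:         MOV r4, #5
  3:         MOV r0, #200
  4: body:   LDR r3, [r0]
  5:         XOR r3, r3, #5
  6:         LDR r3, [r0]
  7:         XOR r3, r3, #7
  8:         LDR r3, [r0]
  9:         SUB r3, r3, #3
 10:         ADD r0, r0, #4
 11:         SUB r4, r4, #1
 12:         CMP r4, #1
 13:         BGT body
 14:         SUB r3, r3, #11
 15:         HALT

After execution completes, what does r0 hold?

216

after MOV r3, #8: r3=8
after MOV r4, #5: r4=5
after MOV r0, #200: r0=200
after LDR r3, [r0]: r3=M[200]=18
after XOR r3, r3, #5: r3=18^5=23
after LDR r3, [r0]: r3=M[200]=18
after XOR r3, r3, #7: r3=18^7=21
after LDR r3, [r0]: r3=M[200]=18
after SUB r3, r3, #3: r3=18-3=15
after ADD r0, r0, #4: r0=200+4=204
after SUB r4, r4, #1: r4=5-1=4
CMP r4, #1  (cmp 4,1)
BGT body: taken
after LDR r3, [r0]: r3=M[204]=15
after XOR r3, r3, #5: r3=15^5=10
after LDR r3, [r0]: r3=M[204]=15
after XOR r3, r3, #7: r3=15^7=8
after LDR r3, [r0]: r3=M[204]=15
after SUB r3, r3, #3: r3=15-3=12
after ADD r0, r0, #4: r0=204+4=208
after SUB r4, r4, #1: r4=4-1=3
CMP r4, #1  (cmp 3,1)
BGT body: taken
after LDR r3, [r0]: r3=M[208]=0
after XOR r3, r3, #5: r3=0^5=5
after LDR r3, [r0]: r3=M[208]=0
after XOR r3, r3, #7: r3=0^7=7
after LDR r3, [r0]: r3=M[208]=0
after SUB r3, r3, #3: r3=0-3=-3
after ADD r0, r0, #4: r0=208+4=212
after SUB r4, r4, #1: r4=3-1=2
CMP r4, #1  (cmp 2,1)
BGT body: taken
after LDR r3, [r0]: r3=M[212]=29
after XOR r3, r3, #5: r3=29^5=24
after LDR r3, [r0]: r3=M[212]=29
after XOR r3, r3, #7: r3=29^7=26
after LDR r3, [r0]: r3=M[212]=29
after SUB r3, r3, #3: r3=29-3=26
after ADD r0, r0, #4: r0=212+4=216
after SUB r4, r4, #1: r4=2-1=1
CMP r4, #1  (cmp 1,1)
BGT body: not taken
after SUB r3, r3, #11: r3=26-11=15
halt.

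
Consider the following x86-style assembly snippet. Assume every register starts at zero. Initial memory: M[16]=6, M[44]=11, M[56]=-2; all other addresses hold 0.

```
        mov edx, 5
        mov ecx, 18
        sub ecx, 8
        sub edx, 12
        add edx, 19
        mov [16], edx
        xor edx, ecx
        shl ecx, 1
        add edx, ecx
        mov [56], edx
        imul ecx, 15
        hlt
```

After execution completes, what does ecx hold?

edx=5
ecx=18
ecx=18-8=10
edx=5-12=-7
edx=(-7)+19=12
mov [16], edx → M[16]=12
edx=12^10=6
ecx=10<<1=20
edx=6+20=26
mov [56], edx → M[56]=26
ecx=20*15=300
halt.

300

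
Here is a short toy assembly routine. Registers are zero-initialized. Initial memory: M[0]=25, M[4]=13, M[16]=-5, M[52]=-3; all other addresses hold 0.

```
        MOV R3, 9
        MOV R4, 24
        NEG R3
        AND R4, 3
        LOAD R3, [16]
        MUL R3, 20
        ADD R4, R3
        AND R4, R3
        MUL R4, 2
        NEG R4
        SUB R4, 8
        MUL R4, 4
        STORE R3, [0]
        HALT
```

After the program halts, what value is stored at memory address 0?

-100

MOV R3, 9 → R3=9
MOV R4, 24 → R4=24
NEG R3 → R3=-(9)=-9
AND R4, 3 → R4=24&3=0
LOAD R3, [16] → R3=M[16]=-5
MUL R3, 20 → R3=(-5)*20=-100
ADD R4, R3 → R4=0+(-100)=-100
AND R4, R3 → R4=(-100)&(-100)=-100
MUL R4, 2 → R4=(-100)*2=-200
NEG R4 → R4=-(-200)=200
SUB R4, 8 → R4=200-8=192
MUL R4, 4 → R4=192*4=768
STORE R3, [0] → M[0]=-100
halt.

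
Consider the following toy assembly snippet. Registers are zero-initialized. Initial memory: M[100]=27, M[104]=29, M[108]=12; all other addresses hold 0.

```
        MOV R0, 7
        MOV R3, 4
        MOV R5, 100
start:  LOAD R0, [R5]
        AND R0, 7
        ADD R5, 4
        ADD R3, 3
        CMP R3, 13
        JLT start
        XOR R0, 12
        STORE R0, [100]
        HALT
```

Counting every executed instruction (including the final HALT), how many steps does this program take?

24

MOV R0, 7 → R0=7
MOV R3, 4 → R3=4
MOV R5, 100 → R5=100
LOAD R0, [R5] → R0=M[100]=27
AND R0, 7 → R0=27&7=3
ADD R5, 4 → R5=100+4=104
ADD R3, 3 → R3=4+3=7
CMP R3, 13  (cmp 7,13)
JLT start: taken
LOAD R0, [R5] → R0=M[104]=29
AND R0, 7 → R0=29&7=5
ADD R5, 4 → R5=104+4=108
ADD R3, 3 → R3=7+3=10
CMP R3, 13  (cmp 10,13)
JLT start: taken
LOAD R0, [R5] → R0=M[108]=12
AND R0, 7 → R0=12&7=4
ADD R5, 4 → R5=108+4=112
ADD R3, 3 → R3=10+3=13
CMP R3, 13  (cmp 13,13)
JLT start: not taken
XOR R0, 12 → R0=4^12=8
STORE R0, [100] → M[100]=8
halt.
Total executed instructions: 24.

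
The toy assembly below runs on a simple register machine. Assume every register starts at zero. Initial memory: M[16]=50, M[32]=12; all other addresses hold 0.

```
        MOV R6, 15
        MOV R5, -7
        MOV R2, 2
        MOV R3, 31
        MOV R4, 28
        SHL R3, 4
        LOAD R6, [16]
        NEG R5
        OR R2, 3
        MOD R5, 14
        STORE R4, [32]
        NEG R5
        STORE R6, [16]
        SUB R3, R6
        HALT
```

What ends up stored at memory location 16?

50

MOV R6, 15 → R6=15
MOV R5, -7 → R5=-7
MOV R2, 2 → R2=2
MOV R3, 31 → R3=31
MOV R4, 28 → R4=28
SHL R3, 4 → R3=31<<4=496
LOAD R6, [16] → R6=M[16]=50
NEG R5 → R5=-(-7)=7
OR R2, 3 → R2=2|3=3
MOD R5, 14 → R5=7%14=7
STORE R4, [32] → M[32]=28
NEG R5 → R5=-(7)=-7
STORE R6, [16] → M[16]=50
SUB R3, R6 → R3=496-50=446
halt.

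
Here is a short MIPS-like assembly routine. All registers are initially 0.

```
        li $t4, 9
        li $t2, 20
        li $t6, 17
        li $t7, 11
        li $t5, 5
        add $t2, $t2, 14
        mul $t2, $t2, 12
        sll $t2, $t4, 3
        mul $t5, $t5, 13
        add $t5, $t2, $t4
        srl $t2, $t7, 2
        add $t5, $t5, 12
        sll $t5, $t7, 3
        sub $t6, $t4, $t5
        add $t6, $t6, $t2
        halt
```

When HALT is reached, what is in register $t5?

88

$t4=9
$t2=20
$t6=17
$t7=11
$t5=5
$t2=20+14=34
$t2=34*12=408
$t2=9<<3=72
$t5=5*13=65
$t5=72+9=81
$t2=11>>2=2
$t5=81+12=93
$t5=11<<3=88
$t6=9-88=-79
$t6=(-79)+2=-77
halt.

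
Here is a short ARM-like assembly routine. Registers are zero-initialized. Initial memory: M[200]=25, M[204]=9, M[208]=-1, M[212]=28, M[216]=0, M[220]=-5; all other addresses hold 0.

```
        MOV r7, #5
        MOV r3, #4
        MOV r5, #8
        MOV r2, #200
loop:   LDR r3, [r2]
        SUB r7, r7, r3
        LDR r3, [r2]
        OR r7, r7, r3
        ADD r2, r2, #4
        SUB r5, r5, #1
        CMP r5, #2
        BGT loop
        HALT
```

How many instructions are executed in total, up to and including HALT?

53

MOV r7, #5 → r7=5
MOV r3, #4 → r3=4
MOV r5, #8 → r5=8
MOV r2, #200 → r2=200
LDR r3, [r2] → r3=M[200]=25
SUB r7, r7, r3 → r7=5-25=-20
LDR r3, [r2] → r3=M[200]=25
OR r7, r7, r3 → r7=(-20)|25=-3
ADD r2, r2, #4 → r2=200+4=204
SUB r5, r5, #1 → r5=8-1=7
CMP r5, #2  (cmp 7,2)
BGT loop: taken
LDR r3, [r2] → r3=M[204]=9
SUB r7, r7, r3 → r7=(-3)-9=-12
LDR r3, [r2] → r3=M[204]=9
OR r7, r7, r3 → r7=(-12)|9=-3
ADD r2, r2, #4 → r2=204+4=208
SUB r5, r5, #1 → r5=7-1=6
CMP r5, #2  (cmp 6,2)
BGT loop: taken
LDR r3, [r2] → r3=M[208]=-1
SUB r7, r7, r3 → r7=(-3)-(-1)=-2
LDR r3, [r2] → r3=M[208]=-1
OR r7, r7, r3 → r7=(-2)|(-1)=-1
ADD r2, r2, #4 → r2=208+4=212
SUB r5, r5, #1 → r5=6-1=5
CMP r5, #2  (cmp 5,2)
BGT loop: taken
LDR r3, [r2] → r3=M[212]=28
SUB r7, r7, r3 → r7=(-1)-28=-29
LDR r3, [r2] → r3=M[212]=28
OR r7, r7, r3 → r7=(-29)|28=-1
ADD r2, r2, #4 → r2=212+4=216
SUB r5, r5, #1 → r5=5-1=4
CMP r5, #2  (cmp 4,2)
BGT loop: taken
LDR r3, [r2] → r3=M[216]=0
SUB r7, r7, r3 → r7=(-1)-0=-1
LDR r3, [r2] → r3=M[216]=0
OR r7, r7, r3 → r7=(-1)|0=-1
ADD r2, r2, #4 → r2=216+4=220
SUB r5, r5, #1 → r5=4-1=3
CMP r5, #2  (cmp 3,2)
BGT loop: taken
LDR r3, [r2] → r3=M[220]=-5
SUB r7, r7, r3 → r7=(-1)-(-5)=4
LDR r3, [r2] → r3=M[220]=-5
OR r7, r7, r3 → r7=4|(-5)=-1
ADD r2, r2, #4 → r2=220+4=224
SUB r5, r5, #1 → r5=3-1=2
CMP r5, #2  (cmp 2,2)
BGT loop: not taken
halt.
Total executed instructions: 53.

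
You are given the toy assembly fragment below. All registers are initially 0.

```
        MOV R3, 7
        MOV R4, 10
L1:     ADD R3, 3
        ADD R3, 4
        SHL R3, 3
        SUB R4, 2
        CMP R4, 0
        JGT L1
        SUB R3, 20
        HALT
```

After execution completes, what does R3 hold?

491492

MOV R3, 7 → R3=7
MOV R4, 10 → R4=10
ADD R3, 3 → R3=7+3=10
ADD R3, 4 → R3=10+4=14
SHL R3, 3 → R3=14<<3=112
SUB R4, 2 → R4=10-2=8
CMP R4, 0  (cmp 8,0)
JGT L1: taken
ADD R3, 3 → R3=112+3=115
ADD R3, 4 → R3=115+4=119
SHL R3, 3 → R3=119<<3=952
SUB R4, 2 → R4=8-2=6
CMP R4, 0  (cmp 6,0)
JGT L1: taken
ADD R3, 3 → R3=952+3=955
ADD R3, 4 → R3=955+4=959
SHL R3, 3 → R3=959<<3=7672
SUB R4, 2 → R4=6-2=4
CMP R4, 0  (cmp 4,0)
JGT L1: taken
ADD R3, 3 → R3=7672+3=7675
ADD R3, 4 → R3=7675+4=7679
SHL R3, 3 → R3=7679<<3=61432
SUB R4, 2 → R4=4-2=2
CMP R4, 0  (cmp 2,0)
JGT L1: taken
ADD R3, 3 → R3=61432+3=61435
ADD R3, 4 → R3=61435+4=61439
SHL R3, 3 → R3=61439<<3=491512
SUB R4, 2 → R4=2-2=0
CMP R4, 0  (cmp 0,0)
JGT L1: not taken
SUB R3, 20 → R3=491512-20=491492
halt.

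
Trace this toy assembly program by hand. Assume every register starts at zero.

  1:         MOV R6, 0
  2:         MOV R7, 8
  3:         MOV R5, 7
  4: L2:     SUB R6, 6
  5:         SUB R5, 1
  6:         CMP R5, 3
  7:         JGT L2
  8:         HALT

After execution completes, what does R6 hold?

MOV R6, 0 → R6=0
MOV R7, 8 → R7=8
MOV R5, 7 → R5=7
SUB R6, 6 → R6=0-6=-6
SUB R5, 1 → R5=7-1=6
CMP R5, 3  (cmp 6,3)
JGT L2: taken
SUB R6, 6 → R6=(-6)-6=-12
SUB R5, 1 → R5=6-1=5
CMP R5, 3  (cmp 5,3)
JGT L2: taken
SUB R6, 6 → R6=(-12)-6=-18
SUB R5, 1 → R5=5-1=4
CMP R5, 3  (cmp 4,3)
JGT L2: taken
SUB R6, 6 → R6=(-18)-6=-24
SUB R5, 1 → R5=4-1=3
CMP R5, 3  (cmp 3,3)
JGT L2: not taken
halt.

-24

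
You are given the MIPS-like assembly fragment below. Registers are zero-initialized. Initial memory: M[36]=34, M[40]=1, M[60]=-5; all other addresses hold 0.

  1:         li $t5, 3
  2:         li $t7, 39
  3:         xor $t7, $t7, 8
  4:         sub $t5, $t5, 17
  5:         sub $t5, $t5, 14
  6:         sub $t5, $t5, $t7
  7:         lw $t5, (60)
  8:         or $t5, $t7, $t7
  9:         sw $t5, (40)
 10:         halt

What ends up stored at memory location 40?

47

$t5=3
$t7=39
$t7=39^8=47
$t5=3-17=-14
$t5=(-14)-14=-28
$t5=(-28)-47=-75
$t5=M[60]=-5
$t5=47|47=47
sw $t5, (40) → M[40]=47
halt.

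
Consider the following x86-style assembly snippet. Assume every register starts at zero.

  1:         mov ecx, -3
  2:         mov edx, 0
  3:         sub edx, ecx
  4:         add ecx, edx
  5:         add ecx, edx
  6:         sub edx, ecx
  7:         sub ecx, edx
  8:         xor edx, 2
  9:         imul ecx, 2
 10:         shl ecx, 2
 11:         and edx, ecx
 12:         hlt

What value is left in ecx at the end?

mov ecx, -3 → ecx=-3
mov edx, 0 → edx=0
sub edx, ecx → edx=0-(-3)=3
add ecx, edx → ecx=(-3)+3=0
add ecx, edx → ecx=0+3=3
sub edx, ecx → edx=3-3=0
sub ecx, edx → ecx=3-0=3
xor edx, 2 → edx=0^2=2
imul ecx, 2 → ecx=3*2=6
shl ecx, 2 → ecx=6<<2=24
and edx, ecx → edx=2&24=0
halt.

24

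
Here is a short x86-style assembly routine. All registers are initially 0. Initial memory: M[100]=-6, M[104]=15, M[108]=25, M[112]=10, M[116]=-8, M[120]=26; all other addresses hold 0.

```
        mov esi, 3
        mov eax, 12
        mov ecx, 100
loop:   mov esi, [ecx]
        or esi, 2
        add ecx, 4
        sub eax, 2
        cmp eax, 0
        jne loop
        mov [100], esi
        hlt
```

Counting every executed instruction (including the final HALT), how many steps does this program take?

mov esi, 3 → esi=3
mov eax, 12 → eax=12
mov ecx, 100 → ecx=100
mov esi, [ecx] → esi=M[100]=-6
or esi, 2 → esi=(-6)|2=-6
add ecx, 4 → ecx=100+4=104
sub eax, 2 → eax=12-2=10
cmp eax, 0  (cmp 10,0)
jne loop: taken
mov esi, [ecx] → esi=M[104]=15
or esi, 2 → esi=15|2=15
add ecx, 4 → ecx=104+4=108
sub eax, 2 → eax=10-2=8
cmp eax, 0  (cmp 8,0)
jne loop: taken
mov esi, [ecx] → esi=M[108]=25
or esi, 2 → esi=25|2=27
add ecx, 4 → ecx=108+4=112
sub eax, 2 → eax=8-2=6
cmp eax, 0  (cmp 6,0)
jne loop: taken
mov esi, [ecx] → esi=M[112]=10
or esi, 2 → esi=10|2=10
add ecx, 4 → ecx=112+4=116
sub eax, 2 → eax=6-2=4
cmp eax, 0  (cmp 4,0)
jne loop: taken
mov esi, [ecx] → esi=M[116]=-8
or esi, 2 → esi=(-8)|2=-6
add ecx, 4 → ecx=116+4=120
sub eax, 2 → eax=4-2=2
cmp eax, 0  (cmp 2,0)
jne loop: taken
mov esi, [ecx] → esi=M[120]=26
or esi, 2 → esi=26|2=26
add ecx, 4 → ecx=120+4=124
sub eax, 2 → eax=2-2=0
cmp eax, 0  (cmp 0,0)
jne loop: not taken
mov [100], esi → M[100]=26
halt.
Total executed instructions: 41.

41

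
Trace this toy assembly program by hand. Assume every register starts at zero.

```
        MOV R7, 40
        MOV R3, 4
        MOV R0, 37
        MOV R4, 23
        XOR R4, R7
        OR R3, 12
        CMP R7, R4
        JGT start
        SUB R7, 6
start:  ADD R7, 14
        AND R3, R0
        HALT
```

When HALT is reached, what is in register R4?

after MOV R7, 40: R7=40
after MOV R3, 4: R3=4
after MOV R0, 37: R0=37
after MOV R4, 23: R4=23
after XOR R4, R7: R4=23^40=63
after OR R3, 12: R3=4|12=12
CMP R7, R4  (cmp 40,63)
JGT start: not taken
after SUB R7, 6: R7=40-6=34
after ADD R7, 14: R7=34+14=48
after AND R3, R0: R3=12&37=4
halt.

63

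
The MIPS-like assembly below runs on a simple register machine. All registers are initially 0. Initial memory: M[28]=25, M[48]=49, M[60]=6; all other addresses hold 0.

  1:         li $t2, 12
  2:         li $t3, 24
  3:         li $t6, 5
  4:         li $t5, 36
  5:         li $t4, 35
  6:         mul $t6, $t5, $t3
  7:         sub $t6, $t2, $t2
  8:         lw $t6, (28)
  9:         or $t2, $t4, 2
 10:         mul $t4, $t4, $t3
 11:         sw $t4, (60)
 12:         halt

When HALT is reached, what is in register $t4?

840

$t2=12
$t3=24
$t6=5
$t5=36
$t4=35
$t6=36*24=864
$t6=12-12=0
$t6=M[28]=25
$t2=35|2=35
$t4=35*24=840
sw $t4, (60) → M[60]=840
halt.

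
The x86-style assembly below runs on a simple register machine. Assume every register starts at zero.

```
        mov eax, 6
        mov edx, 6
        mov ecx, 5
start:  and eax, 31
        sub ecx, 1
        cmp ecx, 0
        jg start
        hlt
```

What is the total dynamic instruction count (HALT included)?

24

eax=6
edx=6
ecx=5
eax=6&31=6
ecx=5-1=4
cmp ecx, 0  (cmp 4,0)
jg start: taken
eax=6&31=6
ecx=4-1=3
cmp ecx, 0  (cmp 3,0)
jg start: taken
eax=6&31=6
ecx=3-1=2
cmp ecx, 0  (cmp 2,0)
jg start: taken
eax=6&31=6
ecx=2-1=1
cmp ecx, 0  (cmp 1,0)
jg start: taken
eax=6&31=6
ecx=1-1=0
cmp ecx, 0  (cmp 0,0)
jg start: not taken
halt.
Total executed instructions: 24.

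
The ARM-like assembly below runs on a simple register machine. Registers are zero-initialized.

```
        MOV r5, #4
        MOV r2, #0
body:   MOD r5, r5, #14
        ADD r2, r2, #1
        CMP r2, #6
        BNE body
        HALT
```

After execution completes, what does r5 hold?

4

MOV r5, #4 → r5=4
MOV r2, #0 → r2=0
MOD r5, r5, #14 → r5=4%14=4
ADD r2, r2, #1 → r2=0+1=1
CMP r2, #6  (cmp 1,6)
BNE body: taken
MOD r5, r5, #14 → r5=4%14=4
ADD r2, r2, #1 → r2=1+1=2
CMP r2, #6  (cmp 2,6)
BNE body: taken
MOD r5, r5, #14 → r5=4%14=4
ADD r2, r2, #1 → r2=2+1=3
CMP r2, #6  (cmp 3,6)
BNE body: taken
MOD r5, r5, #14 → r5=4%14=4
ADD r2, r2, #1 → r2=3+1=4
CMP r2, #6  (cmp 4,6)
BNE body: taken
MOD r5, r5, #14 → r5=4%14=4
ADD r2, r2, #1 → r2=4+1=5
CMP r2, #6  (cmp 5,6)
BNE body: taken
MOD r5, r5, #14 → r5=4%14=4
ADD r2, r2, #1 → r2=5+1=6
CMP r2, #6  (cmp 6,6)
BNE body: not taken
halt.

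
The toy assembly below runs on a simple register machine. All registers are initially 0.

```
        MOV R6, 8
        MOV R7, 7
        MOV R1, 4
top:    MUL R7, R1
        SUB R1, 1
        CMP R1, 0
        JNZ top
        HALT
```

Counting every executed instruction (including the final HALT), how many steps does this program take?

20

after MOV R6, 8: R6=8
after MOV R7, 7: R7=7
after MOV R1, 4: R1=4
after MUL R7, R1: R7=7*4=28
after SUB R1, 1: R1=4-1=3
CMP R1, 0  (cmp 3,0)
JNZ top: taken
after MUL R7, R1: R7=28*3=84
after SUB R1, 1: R1=3-1=2
CMP R1, 0  (cmp 2,0)
JNZ top: taken
after MUL R7, R1: R7=84*2=168
after SUB R1, 1: R1=2-1=1
CMP R1, 0  (cmp 1,0)
JNZ top: taken
after MUL R7, R1: R7=168*1=168
after SUB R1, 1: R1=1-1=0
CMP R1, 0  (cmp 0,0)
JNZ top: not taken
halt.
Total executed instructions: 20.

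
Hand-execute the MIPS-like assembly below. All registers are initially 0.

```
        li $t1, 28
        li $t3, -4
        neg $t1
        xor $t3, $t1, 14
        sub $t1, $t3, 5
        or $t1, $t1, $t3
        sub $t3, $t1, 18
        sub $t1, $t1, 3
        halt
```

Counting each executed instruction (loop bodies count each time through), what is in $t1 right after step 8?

after li $t1, 28: $t1=28
after li $t3, -4: $t3=-4
after neg $t1: $t1=-(28)=-28
after xor $t3, $t1, 14: $t3=(-28)^14=-22
after sub $t1, $t3, 5: $t1=(-22)-5=-27
after or $t1, $t1, $t3: $t1=(-27)|(-22)=-17
after sub $t3, $t1, 18: $t3=(-17)-18=-35
after sub $t1, $t1, 3: $t1=(-17)-3=-20
After step 8: $t1 = -20.

-20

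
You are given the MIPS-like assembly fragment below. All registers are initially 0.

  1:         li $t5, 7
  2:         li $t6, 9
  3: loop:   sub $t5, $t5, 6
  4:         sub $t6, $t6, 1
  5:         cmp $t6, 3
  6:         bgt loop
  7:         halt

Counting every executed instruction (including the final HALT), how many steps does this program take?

27

$t5=7
$t6=9
$t5=7-6=1
$t6=9-1=8
cmp $t6, 3  (cmp 8,3)
bgt loop: taken
$t5=1-6=-5
$t6=8-1=7
cmp $t6, 3  (cmp 7,3)
bgt loop: taken
$t5=(-5)-6=-11
$t6=7-1=6
cmp $t6, 3  (cmp 6,3)
bgt loop: taken
$t5=(-11)-6=-17
$t6=6-1=5
cmp $t6, 3  (cmp 5,3)
bgt loop: taken
$t5=(-17)-6=-23
$t6=5-1=4
cmp $t6, 3  (cmp 4,3)
bgt loop: taken
$t5=(-23)-6=-29
$t6=4-1=3
cmp $t6, 3  (cmp 3,3)
bgt loop: not taken
halt.
Total executed instructions: 27.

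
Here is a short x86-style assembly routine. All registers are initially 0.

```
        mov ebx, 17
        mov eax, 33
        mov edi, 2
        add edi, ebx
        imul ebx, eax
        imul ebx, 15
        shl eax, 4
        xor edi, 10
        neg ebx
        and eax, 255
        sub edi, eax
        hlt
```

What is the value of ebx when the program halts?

-8415

mov ebx, 17 → ebx=17
mov eax, 33 → eax=33
mov edi, 2 → edi=2
add edi, ebx → edi=2+17=19
imul ebx, eax → ebx=17*33=561
imul ebx, 15 → ebx=561*15=8415
shl eax, 4 → eax=33<<4=528
xor edi, 10 → edi=19^10=25
neg ebx → ebx=-(8415)=-8415
and eax, 255 → eax=528&255=16
sub edi, eax → edi=25-16=9
halt.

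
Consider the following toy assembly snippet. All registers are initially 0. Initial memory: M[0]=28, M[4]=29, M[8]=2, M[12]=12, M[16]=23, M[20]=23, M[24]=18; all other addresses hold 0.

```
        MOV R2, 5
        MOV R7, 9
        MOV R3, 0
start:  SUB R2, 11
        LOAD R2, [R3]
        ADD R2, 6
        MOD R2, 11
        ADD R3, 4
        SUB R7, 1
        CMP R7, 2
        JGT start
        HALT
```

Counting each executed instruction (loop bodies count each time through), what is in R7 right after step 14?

8

MOV R2, 5 → R2=5
MOV R7, 9 → R7=9
MOV R3, 0 → R3=0
SUB R2, 11 → R2=5-11=-6
LOAD R2, [R3] → R2=M[0]=28
ADD R2, 6 → R2=28+6=34
MOD R2, 11 → R2=34%11=1
ADD R3, 4 → R3=0+4=4
SUB R7, 1 → R7=9-1=8
CMP R7, 2  (cmp 8,2)
JGT start: taken
SUB R2, 11 → R2=1-11=-10
LOAD R2, [R3] → R2=M[4]=29
ADD R2, 6 → R2=29+6=35
After step 14: R7 = 8.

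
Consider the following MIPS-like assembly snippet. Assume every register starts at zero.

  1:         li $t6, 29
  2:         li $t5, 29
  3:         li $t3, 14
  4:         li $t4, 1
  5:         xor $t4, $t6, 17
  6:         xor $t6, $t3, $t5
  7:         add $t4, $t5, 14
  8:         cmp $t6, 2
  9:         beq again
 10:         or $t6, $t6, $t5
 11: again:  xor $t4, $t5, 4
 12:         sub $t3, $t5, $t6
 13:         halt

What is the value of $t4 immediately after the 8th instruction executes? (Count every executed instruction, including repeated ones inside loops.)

43

li $t6, 29 → $t6=29
li $t5, 29 → $t5=29
li $t3, 14 → $t3=14
li $t4, 1 → $t4=1
xor $t4, $t6, 17 → $t4=29^17=12
xor $t6, $t3, $t5 → $t6=14^29=19
add $t4, $t5, 14 → $t4=29+14=43
cmp $t6, 2  (cmp 19,2)
After step 8: $t4 = 43.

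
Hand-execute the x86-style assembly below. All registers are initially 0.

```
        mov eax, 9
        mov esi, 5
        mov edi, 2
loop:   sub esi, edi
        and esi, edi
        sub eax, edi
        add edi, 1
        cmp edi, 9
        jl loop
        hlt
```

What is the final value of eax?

-26

eax=9
esi=5
edi=2
esi=5-2=3
esi=3&2=2
eax=9-2=7
edi=2+1=3
cmp edi, 9  (cmp 3,9)
jl loop: taken
esi=2-3=-1
esi=(-1)&3=3
eax=7-3=4
edi=3+1=4
cmp edi, 9  (cmp 4,9)
jl loop: taken
esi=3-4=-1
esi=(-1)&4=4
eax=4-4=0
edi=4+1=5
cmp edi, 9  (cmp 5,9)
jl loop: taken
esi=4-5=-1
esi=(-1)&5=5
eax=0-5=-5
edi=5+1=6
cmp edi, 9  (cmp 6,9)
jl loop: taken
esi=5-6=-1
esi=(-1)&6=6
eax=(-5)-6=-11
edi=6+1=7
cmp edi, 9  (cmp 7,9)
jl loop: taken
esi=6-7=-1
esi=(-1)&7=7
eax=(-11)-7=-18
edi=7+1=8
cmp edi, 9  (cmp 8,9)
jl loop: taken
esi=7-8=-1
esi=(-1)&8=8
eax=(-18)-8=-26
edi=8+1=9
cmp edi, 9  (cmp 9,9)
jl loop: not taken
halt.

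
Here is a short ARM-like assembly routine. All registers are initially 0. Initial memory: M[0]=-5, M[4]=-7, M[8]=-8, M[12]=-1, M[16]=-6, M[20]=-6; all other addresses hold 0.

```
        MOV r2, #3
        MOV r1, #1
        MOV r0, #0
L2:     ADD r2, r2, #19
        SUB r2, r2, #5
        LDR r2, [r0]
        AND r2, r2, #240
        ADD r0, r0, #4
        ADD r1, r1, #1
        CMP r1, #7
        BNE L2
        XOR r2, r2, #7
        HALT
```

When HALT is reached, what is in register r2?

247

after MOV r2, #3: r2=3
after MOV r1, #1: r1=1
after MOV r0, #0: r0=0
after ADD r2, r2, #19: r2=3+19=22
after SUB r2, r2, #5: r2=22-5=17
after LDR r2, [r0]: r2=M[0]=-5
after AND r2, r2, #240: r2=(-5)&240=240
after ADD r0, r0, #4: r0=0+4=4
after ADD r1, r1, #1: r1=1+1=2
CMP r1, #7  (cmp 2,7)
BNE L2: taken
after ADD r2, r2, #19: r2=240+19=259
after SUB r2, r2, #5: r2=259-5=254
after LDR r2, [r0]: r2=M[4]=-7
after AND r2, r2, #240: r2=(-7)&240=240
after ADD r0, r0, #4: r0=4+4=8
after ADD r1, r1, #1: r1=2+1=3
CMP r1, #7  (cmp 3,7)
BNE L2: taken
after ADD r2, r2, #19: r2=240+19=259
after SUB r2, r2, #5: r2=259-5=254
after LDR r2, [r0]: r2=M[8]=-8
after AND r2, r2, #240: r2=(-8)&240=240
after ADD r0, r0, #4: r0=8+4=12
after ADD r1, r1, #1: r1=3+1=4
CMP r1, #7  (cmp 4,7)
BNE L2: taken
after ADD r2, r2, #19: r2=240+19=259
after SUB r2, r2, #5: r2=259-5=254
after LDR r2, [r0]: r2=M[12]=-1
after AND r2, r2, #240: r2=(-1)&240=240
after ADD r0, r0, #4: r0=12+4=16
after ADD r1, r1, #1: r1=4+1=5
CMP r1, #7  (cmp 5,7)
BNE L2: taken
after ADD r2, r2, #19: r2=240+19=259
after SUB r2, r2, #5: r2=259-5=254
after LDR r2, [r0]: r2=M[16]=-6
after AND r2, r2, #240: r2=(-6)&240=240
after ADD r0, r0, #4: r0=16+4=20
after ADD r1, r1, #1: r1=5+1=6
CMP r1, #7  (cmp 6,7)
BNE L2: taken
after ADD r2, r2, #19: r2=240+19=259
after SUB r2, r2, #5: r2=259-5=254
after LDR r2, [r0]: r2=M[20]=-6
after AND r2, r2, #240: r2=(-6)&240=240
after ADD r0, r0, #4: r0=20+4=24
after ADD r1, r1, #1: r1=6+1=7
CMP r1, #7  (cmp 7,7)
BNE L2: not taken
after XOR r2, r2, #7: r2=240^7=247
halt.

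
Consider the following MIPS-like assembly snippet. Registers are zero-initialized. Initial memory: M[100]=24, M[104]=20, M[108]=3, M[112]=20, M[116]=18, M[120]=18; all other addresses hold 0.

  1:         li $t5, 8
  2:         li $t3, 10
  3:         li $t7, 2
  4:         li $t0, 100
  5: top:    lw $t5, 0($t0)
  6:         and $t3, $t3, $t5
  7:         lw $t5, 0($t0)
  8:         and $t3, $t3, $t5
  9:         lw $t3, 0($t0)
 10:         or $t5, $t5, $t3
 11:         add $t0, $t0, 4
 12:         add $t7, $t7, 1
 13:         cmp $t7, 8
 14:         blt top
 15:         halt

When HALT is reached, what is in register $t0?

124

li $t5, 8 → $t5=8
li $t3, 10 → $t3=10
li $t7, 2 → $t7=2
li $t0, 100 → $t0=100
lw $t5, 0($t0) → $t5=M[100]=24
and $t3, $t3, $t5 → $t3=10&24=8
lw $t5, 0($t0) → $t5=M[100]=24
and $t3, $t3, $t5 → $t3=8&24=8
lw $t3, 0($t0) → $t3=M[100]=24
or $t5, $t5, $t3 → $t5=24|24=24
add $t0, $t0, 4 → $t0=100+4=104
add $t7, $t7, 1 → $t7=2+1=3
cmp $t7, 8  (cmp 3,8)
blt top: taken
lw $t5, 0($t0) → $t5=M[104]=20
and $t3, $t3, $t5 → $t3=24&20=16
lw $t5, 0($t0) → $t5=M[104]=20
and $t3, $t3, $t5 → $t3=16&20=16
lw $t3, 0($t0) → $t3=M[104]=20
or $t5, $t5, $t3 → $t5=20|20=20
add $t0, $t0, 4 → $t0=104+4=108
add $t7, $t7, 1 → $t7=3+1=4
cmp $t7, 8  (cmp 4,8)
blt top: taken
lw $t5, 0($t0) → $t5=M[108]=3
and $t3, $t3, $t5 → $t3=20&3=0
lw $t5, 0($t0) → $t5=M[108]=3
and $t3, $t3, $t5 → $t3=0&3=0
lw $t3, 0($t0) → $t3=M[108]=3
or $t5, $t5, $t3 → $t5=3|3=3
add $t0, $t0, 4 → $t0=108+4=112
add $t7, $t7, 1 → $t7=4+1=5
cmp $t7, 8  (cmp 5,8)
blt top: taken
lw $t5, 0($t0) → $t5=M[112]=20
and $t3, $t3, $t5 → $t3=3&20=0
lw $t5, 0($t0) → $t5=M[112]=20
and $t3, $t3, $t5 → $t3=0&20=0
lw $t3, 0($t0) → $t3=M[112]=20
or $t5, $t5, $t3 → $t5=20|20=20
add $t0, $t0, 4 → $t0=112+4=116
add $t7, $t7, 1 → $t7=5+1=6
cmp $t7, 8  (cmp 6,8)
blt top: taken
lw $t5, 0($t0) → $t5=M[116]=18
and $t3, $t3, $t5 → $t3=20&18=16
lw $t5, 0($t0) → $t5=M[116]=18
and $t3, $t3, $t5 → $t3=16&18=16
lw $t3, 0($t0) → $t3=M[116]=18
or $t5, $t5, $t3 → $t5=18|18=18
add $t0, $t0, 4 → $t0=116+4=120
add $t7, $t7, 1 → $t7=6+1=7
cmp $t7, 8  (cmp 7,8)
blt top: taken
lw $t5, 0($t0) → $t5=M[120]=18
and $t3, $t3, $t5 → $t3=18&18=18
lw $t5, 0($t0) → $t5=M[120]=18
and $t3, $t3, $t5 → $t3=18&18=18
lw $t3, 0($t0) → $t3=M[120]=18
or $t5, $t5, $t3 → $t5=18|18=18
add $t0, $t0, 4 → $t0=120+4=124
add $t7, $t7, 1 → $t7=7+1=8
cmp $t7, 8  (cmp 8,8)
blt top: not taken
halt.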